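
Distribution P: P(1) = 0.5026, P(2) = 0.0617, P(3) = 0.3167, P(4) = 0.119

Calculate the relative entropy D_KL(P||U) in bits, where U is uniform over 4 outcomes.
0.3624 bits

U(i) = 1/4 for all i

D_KL(P||U) = Σ P(x) log₂(P(x) / (1/4))
           = Σ P(x) log₂(P(x)) + log₂(4)
           = log₂(4) - H(P)

H(P) = -Σ P(x) log₂(P(x)):
  -P(1)·log₂(P(1)) = -(0.5026)·log₂(0.5026) = 0.49884
  -P(2)·log₂(P(2)) = -(0.0617)·log₂(0.0617) = 0.24795
  -P(3)·log₂(P(3)) = -(0.3167)·log₂(0.3167) = 0.52535
  -P(4)·log₂(P(4)) = -(0.119)·log₂(0.119) = 0.36545
H(P) = 0.49884 + 0.24795 + 0.52535 + 0.36545 = 1.63759 bits

log₂(4) = 2.00000 bits

D_KL(P||U) = 2.00000 - 1.63759 = 0.36241 ≈ 0.3624 bits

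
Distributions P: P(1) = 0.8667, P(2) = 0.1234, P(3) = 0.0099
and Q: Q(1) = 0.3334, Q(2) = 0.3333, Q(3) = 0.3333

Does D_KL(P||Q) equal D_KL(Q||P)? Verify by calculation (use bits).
D_KL(P||Q) = 0.9674 bits, D_KL(Q||P) = 1.7092 bits. No — D_KL(P||Q) ≠ D_KL(Q||P) for this pair.

D_KL(P||Q) = Σ P(x) log₂(P(x)/Q(x))

Computing term by term:
  P(1)·log₂(P(1)/Q(1)) = 0.8667·log₂(0.8667/0.3334) = 1.19455
  P(2)·log₂(P(2)/Q(2)) = 0.1234·log₂(0.1234/0.3333) = -0.17689
  P(3)·log₂(P(3)/Q(3)) = 0.0099·log₂(0.0099/0.3333) = -0.05023

D_KL(P||Q) = 1.19455 - 0.17689 - 0.05023 = 0.96743 ≈ 0.9674 bits

D_KL(Q||P) = Σ Q(x) log₂(Q(x)/P(x))

Computing term by term:
  Q(1)·log₂(Q(1)/P(1)) = 0.3334·log₂(0.3334/0.8667) = -0.45952
  Q(2)·log₂(Q(2)/P(2)) = 0.3333·log₂(0.3333/0.1234) = 0.47778
  Q(3)·log₂(Q(3)/P(3)) = 0.3333·log₂(0.3333/0.0099) = 1.69091

D_KL(Q||P) = -0.45952 + 0.47778 + 1.69091 = 1.70917 ≈ 1.7092 bits

These are NOT equal (difference: 0.7418 bits). KL divergence is asymmetric: D_KL(P||Q) ≠ D_KL(Q||P) in general.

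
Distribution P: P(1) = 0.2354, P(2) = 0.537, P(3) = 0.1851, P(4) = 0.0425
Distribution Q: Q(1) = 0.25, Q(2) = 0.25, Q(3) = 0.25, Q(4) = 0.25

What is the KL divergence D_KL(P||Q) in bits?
0.3830 bits

D_KL(P||Q) = Σ P(x) log₂(P(x)/Q(x))

Computing term by term:
  P(1)·log₂(P(1)/Q(1)) = 0.2354·log₂(0.2354/0.25) = -0.02044
  P(2)·log₂(P(2)/Q(2)) = 0.537·log₂(0.537/0.25) = 0.59231
  P(3)·log₂(P(3)/Q(3)) = 0.1851·log₂(0.1851/0.25) = -0.08026
  P(4)·log₂(P(4)/Q(4)) = 0.0425·log₂(0.0425/0.25) = -0.10865

D_KL(P||Q) = -0.02044 + 0.59231 - 0.08026 - 0.10865 = 0.38296 ≈ 0.3830 bits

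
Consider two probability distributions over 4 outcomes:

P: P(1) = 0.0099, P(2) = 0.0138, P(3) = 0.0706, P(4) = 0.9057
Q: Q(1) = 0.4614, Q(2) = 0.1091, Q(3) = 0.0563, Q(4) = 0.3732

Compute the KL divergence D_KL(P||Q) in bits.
1.0855 bits

D_KL(P||Q) = Σ P(x) log₂(P(x)/Q(x))

Computing term by term:
  P(1)·log₂(P(1)/Q(1)) = 0.0099·log₂(0.0099/0.4614) = -0.05487
  P(2)·log₂(P(2)/Q(2)) = 0.0138·log₂(0.0138/0.1091) = -0.04116
  P(3)·log₂(P(3)/Q(3)) = 0.0706·log₂(0.0706/0.0563) = 0.02305
  P(4)·log₂(P(4)/Q(4)) = 0.9057·log₂(0.9057/0.3732) = 1.15847

D_KL(P||Q) = -0.05487 - 0.04116 + 0.02305 + 1.15847 = 1.08549 ≈ 1.0855 bits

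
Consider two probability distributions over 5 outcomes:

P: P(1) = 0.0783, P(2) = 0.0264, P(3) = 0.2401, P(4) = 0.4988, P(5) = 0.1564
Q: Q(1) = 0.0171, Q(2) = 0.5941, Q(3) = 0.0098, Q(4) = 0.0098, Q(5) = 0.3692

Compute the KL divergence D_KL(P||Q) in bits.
3.7954 bits

D_KL(P||Q) = Σ P(x) log₂(P(x)/Q(x))

Computing term by term:
  P(1)·log₂(P(1)/Q(1)) = 0.0783·log₂(0.0783/0.0171) = 0.17187
  P(2)·log₂(P(2)/Q(2)) = 0.0264·log₂(0.0264/0.5941) = -0.11859
  P(3)·log₂(P(3)/Q(3)) = 0.2401·log₂(0.2401/0.0098) = 1.10799
  P(4)·log₂(P(4)/Q(4)) = 0.4988·log₂(0.4988/0.0098) = 2.82796
  P(5)·log₂(P(5)/Q(5)) = 0.1564·log₂(0.1564/0.3692) = -0.19380

D_KL(P||Q) = 0.17187 - 0.11859 + 1.10799 + 2.82796 - 0.19380 = 3.79543 ≈ 3.7954 bits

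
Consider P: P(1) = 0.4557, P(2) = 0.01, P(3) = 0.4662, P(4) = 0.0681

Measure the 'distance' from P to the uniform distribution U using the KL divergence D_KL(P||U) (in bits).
0.6396 bits

U(i) = 1/4 for all i

D_KL(P||U) = Σ P(x) log₂(P(x) / (1/4))
           = Σ P(x) log₂(P(x)) + log₂(4)
           = log₂(4) - H(P)

H(P) = -Σ P(x) log₂(P(x)):
  -P(1)·log₂(P(1)) = -(0.4557)·log₂(0.4557) = 0.51669
  -P(2)·log₂(P(2)) = -(0.01)·log₂(0.01) = 0.06644
  -P(3)·log₂(P(3)) = -(0.4662)·log₂(0.4662) = 0.51328
  -P(4)·log₂(P(4)) = -(0.0681)·log₂(0.0681) = 0.26397
H(P) = 0.51669 + 0.06644 + 0.51328 + 0.26397 = 1.36038 bits

log₂(4) = 2.00000 bits

D_KL(P||U) = 2.00000 - 1.36038 = 0.63962 ≈ 0.6396 bits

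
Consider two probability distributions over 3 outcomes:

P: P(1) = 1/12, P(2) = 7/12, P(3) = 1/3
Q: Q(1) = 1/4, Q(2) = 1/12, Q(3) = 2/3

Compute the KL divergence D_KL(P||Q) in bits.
1.1722 bits

D_KL(P||Q) = Σ P(x) log₂(P(x)/Q(x))

Computing term by term:
  P(1)·log₂(P(1)/Q(1)) = (1/12)·log₂((1/12)/(1/4)) = -0.13208
  P(2)·log₂(P(2)/Q(2)) = (7/12)·log₂((7/12)/(1/12)) = 1.63762
  P(3)·log₂(P(3)/Q(3)) = (1/3)·log₂((1/3)/(2/3)) = -0.33333

D_KL(P||Q) = -0.13208 + 1.63762 - 0.33333 = 1.17221 ≈ 1.1722 bits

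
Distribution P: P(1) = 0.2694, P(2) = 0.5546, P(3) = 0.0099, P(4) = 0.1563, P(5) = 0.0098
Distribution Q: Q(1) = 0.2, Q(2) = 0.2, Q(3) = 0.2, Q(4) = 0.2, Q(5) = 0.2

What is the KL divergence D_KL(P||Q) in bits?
0.7907 bits

D_KL(P||Q) = Σ P(x) log₂(P(x)/Q(x))

Computing term by term:
  P(1)·log₂(P(1)/Q(1)) = 0.2694·log₂(0.2694/0.2) = 0.11577
  P(2)·log₂(P(2)/Q(2)) = 0.5546·log₂(0.5546/0.2) = 0.81606
  P(3)·log₂(P(3)/Q(3)) = 0.0099·log₂(0.0099/0.2) = -0.04293
  P(4)·log₂(P(4)/Q(4)) = 0.1563·log₂(0.1563/0.2) = -0.05559
  P(5)·log₂(P(5)/Q(5)) = 0.0098·log₂(0.0098/0.2) = -0.04264

D_KL(P||Q) = 0.11577 + 0.81606 - 0.04293 - 0.05559 - 0.04264 = 0.79067 ≈ 0.7907 bits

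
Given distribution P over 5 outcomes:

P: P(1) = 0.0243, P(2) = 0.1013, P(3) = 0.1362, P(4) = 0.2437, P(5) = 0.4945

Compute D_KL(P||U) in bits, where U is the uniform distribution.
0.4665 bits

U(i) = 1/5 for all i

D_KL(P||U) = Σ P(x) log₂(P(x) / (1/5))
           = Σ P(x) log₂(P(x)) + log₂(5)
           = log₂(5) - H(P)

H(P) = -Σ P(x) log₂(P(x)):
  -P(1)·log₂(P(1)) = -(0.0243)·log₂(0.0243) = 0.13032
  -P(2)·log₂(P(2)) = -(0.1013)·log₂(0.1013) = 0.33462
  -P(3)·log₂(P(3)) = -(0.1362)·log₂(0.1362) = 0.39174
  -P(4)·log₂(P(4)) = -(0.2437)·log₂(0.2437) = 0.49637
  -P(5)·log₂(P(5)) = -(0.4945)·log₂(0.4945) = 0.50239
H(P) = 0.13032 + 0.33462 + 0.39174 + 0.49637 + 0.50239 = 1.85544 bits

log₂(5) = 2.32193 bits

D_KL(P||U) = 2.32193 - 1.85544 = 0.46649 ≈ 0.4665 bits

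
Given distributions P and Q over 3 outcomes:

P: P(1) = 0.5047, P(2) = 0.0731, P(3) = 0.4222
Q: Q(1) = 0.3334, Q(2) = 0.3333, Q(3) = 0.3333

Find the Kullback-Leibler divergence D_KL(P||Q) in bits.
0.2859 bits

D_KL(P||Q) = Σ P(x) log₂(P(x)/Q(x))

Computing term by term:
  P(1)·log₂(P(1)/Q(1)) = 0.5047·log₂(0.5047/0.3334) = 0.30190
  P(2)·log₂(P(2)/Q(2)) = 0.0731·log₂(0.0731/0.3333) = -0.16001
  P(3)·log₂(P(3)/Q(3)) = 0.4222·log₂(0.4222/0.3333) = 0.14401

D_KL(P||Q) = 0.30190 - 0.16001 + 0.14401 = 0.28590 ≈ 0.2859 bits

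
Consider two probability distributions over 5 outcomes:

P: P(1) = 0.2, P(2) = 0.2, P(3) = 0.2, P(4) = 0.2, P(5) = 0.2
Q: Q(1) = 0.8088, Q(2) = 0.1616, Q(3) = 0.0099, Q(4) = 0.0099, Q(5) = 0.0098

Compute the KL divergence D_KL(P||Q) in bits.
2.2631 bits

D_KL(P||Q) = Σ P(x) log₂(P(x)/Q(x))

Computing term by term:
  P(1)·log₂(P(1)/Q(1)) = 0.2·log₂(0.2/0.8088) = -0.40316
  P(2)·log₂(P(2)/Q(2)) = 0.2·log₂(0.2/0.1616) = 0.06151
  P(3)·log₂(P(3)/Q(3)) = 0.2·log₂(0.2/0.0099) = 0.86729
  P(4)·log₂(P(4)/Q(4)) = 0.2·log₂(0.2/0.0099) = 0.86729
  P(5)·log₂(P(5)/Q(5)) = 0.2·log₂(0.2/0.0098) = 0.87021

D_KL(P||Q) = -0.40316 + 0.06151 + 0.86729 + 0.86729 + 0.87021 = 2.26314 ≈ 2.2631 bits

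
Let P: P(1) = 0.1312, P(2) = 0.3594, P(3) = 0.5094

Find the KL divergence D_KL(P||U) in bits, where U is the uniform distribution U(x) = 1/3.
0.1742 bits

U(i) = 1/3 for all i

D_KL(P||U) = Σ P(x) log₂(P(x) / (1/3))
           = Σ P(x) log₂(P(x)) + log₂(3)
           = log₂(3) - H(P)

H(P) = -Σ P(x) log₂(P(x)):
  -P(1)·log₂(P(1)) = -(0.1312)·log₂(0.1312) = 0.38444
  -P(2)·log₂(P(2)) = -(0.3594)·log₂(0.3594) = 0.53060
  -P(3)·log₂(P(3)) = -(0.5094)·log₂(0.5094) = 0.49571
H(P) = 0.38444 + 0.53060 + 0.49571 = 1.41075 bits

log₂(3) = 1.58496 bits

D_KL(P||U) = 1.58496 - 1.41075 = 0.17421 ≈ 0.1742 bits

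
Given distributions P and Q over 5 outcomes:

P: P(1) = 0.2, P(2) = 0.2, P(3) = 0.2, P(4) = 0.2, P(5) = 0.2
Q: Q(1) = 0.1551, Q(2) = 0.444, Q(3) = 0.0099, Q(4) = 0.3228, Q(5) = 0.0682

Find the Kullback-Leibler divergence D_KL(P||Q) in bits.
0.8828 bits

D_KL(P||Q) = Σ P(x) log₂(P(x)/Q(x))

Computing term by term:
  P(1)·log₂(P(1)/Q(1)) = 0.2·log₂(0.2/0.1551) = 0.07336
  P(2)·log₂(P(2)/Q(2)) = 0.2·log₂(0.2/0.444) = -0.23011
  P(3)·log₂(P(3)/Q(3)) = 0.2·log₂(0.2/0.0099) = 0.86729
  P(4)·log₂(P(4)/Q(4)) = 0.2·log₂(0.2/0.3228) = -0.13813
  P(5)·log₂(P(5)/Q(5)) = 0.2·log₂(0.2/0.0682) = 0.31043

D_KL(P||Q) = 0.07336 - 0.23011 + 0.86729 - 0.13813 + 0.31043 = 0.88284 ≈ 0.8828 bits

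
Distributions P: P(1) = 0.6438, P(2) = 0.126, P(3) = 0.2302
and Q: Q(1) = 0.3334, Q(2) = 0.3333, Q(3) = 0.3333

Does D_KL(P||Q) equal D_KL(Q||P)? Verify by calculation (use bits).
D_KL(P||Q) = 0.3115 bits, D_KL(Q||P) = 0.3292 bits. No — D_KL(P||Q) ≠ D_KL(Q||P) for this pair.

D_KL(P||Q) = Σ P(x) log₂(P(x)/Q(x))

Computing term by term:
  P(1)·log₂(P(1)/Q(1)) = 0.6438·log₂(0.6438/0.3334) = 0.61120
  P(2)·log₂(P(2)/Q(2)) = 0.126·log₂(0.126/0.3333) = -0.17683
  P(3)·log₂(P(3)/Q(3)) = 0.2302·log₂(0.2302/0.3333) = -0.12291

D_KL(P||Q) = 0.61120 - 0.17683 - 0.12291 = 0.31146 ≈ 0.3115 bits

D_KL(Q||P) = Σ Q(x) log₂(Q(x)/P(x))

Computing term by term:
  Q(1)·log₂(Q(1)/P(1)) = 0.3334·log₂(0.3334/0.6438) = -0.31652
  Q(2)·log₂(Q(2)/P(2)) = 0.3333·log₂(0.3333/0.126) = 0.46775
  Q(3)·log₂(Q(3)/P(3)) = 0.3333·log₂(0.3333/0.2302) = 0.17796

D_KL(Q||P) = -0.31652 + 0.46775 + 0.17796 = 0.32919 ≈ 0.3292 bits

These are NOT equal (difference: 0.0177 bits). KL divergence is asymmetric: D_KL(P||Q) ≠ D_KL(Q||P) in general.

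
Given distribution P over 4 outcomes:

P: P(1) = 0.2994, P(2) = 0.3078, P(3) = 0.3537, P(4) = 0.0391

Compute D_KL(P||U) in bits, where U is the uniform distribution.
0.2427 bits

U(i) = 1/4 for all i

D_KL(P||U) = Σ P(x) log₂(P(x) / (1/4))
           = Σ P(x) log₂(P(x)) + log₂(4)
           = log₂(4) - H(P)

H(P) = -Σ P(x) log₂(P(x)):
  -P(1)·log₂(P(1)) = -(0.2994)·log₂(0.2994) = 0.52091
  -P(2)·log₂(P(2)) = -(0.3078)·log₂(0.3078) = 0.52324
  -P(3)·log₂(P(3)) = -(0.3537)·log₂(0.3537) = 0.53034
  -P(4)·log₂(P(4)) = -(0.0391)·log₂(0.0391) = 0.18286
H(P) = 0.52091 + 0.52324 + 0.53034 + 0.18286 = 1.75735 bits

log₂(4) = 2.00000 bits

D_KL(P||U) = 2.00000 - 1.75735 = 0.24265 ≈ 0.2427 bits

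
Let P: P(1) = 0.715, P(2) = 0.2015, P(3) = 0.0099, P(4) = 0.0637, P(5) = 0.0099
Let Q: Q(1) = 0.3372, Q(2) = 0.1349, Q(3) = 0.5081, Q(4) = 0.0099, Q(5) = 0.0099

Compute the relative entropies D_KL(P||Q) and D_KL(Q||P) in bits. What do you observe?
D_KL(P||Q) = 1.0068 bits, D_KL(Q||P) = 2.4165 bits. The two directions give different values (D_KL(Q||P) exceeds D_KL(P||Q) by 1.4097 bits): KL divergence is asymmetric.

D_KL(P||Q) = Σ P(x) log₂(P(x)/Q(x))

Computing term by term:
  P(1)·log₂(P(1)/Q(1)) = 0.715·log₂(0.715/0.3372) = 0.77530
  P(2)·log₂(P(2)/Q(2)) = 0.2015·log₂(0.2015/0.1349) = 0.11665
  P(3)·log₂(P(3)/Q(3)) = 0.0099·log₂(0.0099/0.5081) = -0.05625
  P(4)·log₂(P(4)/Q(4)) = 0.0637·log₂(0.0637/0.0099) = 0.17109
  P(5)·log₂(P(5)/Q(5)) = 0.0099·log₂(0.0099/0.0099) = 0.00000

D_KL(P||Q) = 0.77530 + 0.11665 - 0.05625 + 0.17109 + 0.00000 = 1.00679 ≈ 1.0068 bits

D_KL(Q||P) = Σ Q(x) log₂(Q(x)/P(x))

Computing term by term:
  Q(1)·log₂(Q(1)/P(1)) = 0.3372·log₂(0.3372/0.715) = -0.36564
  Q(2)·log₂(Q(2)/P(2)) = 0.1349·log₂(0.1349/0.2015) = -0.07809
  Q(3)·log₂(Q(3)/P(3)) = 0.5081·log₂(0.5081/0.0099) = 2.88679
  Q(4)·log₂(Q(4)/P(4)) = 0.0099·log₂(0.0099/0.0637) = -0.02659
  Q(5)·log₂(Q(5)/P(5)) = 0.0099·log₂(0.0099/0.0099) = 0.00000

D_KL(Q||P) = -0.36564 - 0.07809 + 2.88679 - 0.02659 + 0.00000 = 2.41647 ≈ 2.4165 bits

These are NOT equal (difference: 1.4097 bits). KL divergence is asymmetric: D_KL(P||Q) ≠ D_KL(Q||P) in general.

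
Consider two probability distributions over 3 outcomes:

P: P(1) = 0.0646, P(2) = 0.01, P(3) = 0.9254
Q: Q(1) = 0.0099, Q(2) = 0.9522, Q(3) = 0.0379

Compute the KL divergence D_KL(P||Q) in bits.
4.3750 bits

D_KL(P||Q) = Σ P(x) log₂(P(x)/Q(x))

Computing term by term:
  P(1)·log₂(P(1)/Q(1)) = 0.0646·log₂(0.0646/0.0099) = 0.17481
  P(2)·log₂(P(2)/Q(2)) = 0.01·log₂(0.01/0.9522) = -0.06573
  P(3)·log₂(P(3)/Q(3)) = 0.9254·log₂(0.9254/0.0379) = 4.26592

D_KL(P||Q) = 0.17481 - 0.06573 + 4.26592 = 4.37500 ≈ 4.3750 bits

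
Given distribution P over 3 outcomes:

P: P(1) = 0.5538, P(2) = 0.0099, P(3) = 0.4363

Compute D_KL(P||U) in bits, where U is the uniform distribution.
0.5248 bits

U(i) = 1/3 for all i

D_KL(P||U) = Σ P(x) log₂(P(x) / (1/3))
           = Σ P(x) log₂(P(x)) + log₂(3)
           = log₂(3) - H(P)

H(P) = -Σ P(x) log₂(P(x)):
  -P(1)·log₂(P(1)) = -(0.5538)·log₂(0.5538) = 0.47215
  -P(2)·log₂(P(2)) = -(0.0099)·log₂(0.0099) = 0.06592
  -P(3)·log₂(P(3)) = -(0.4363)·log₂(0.4363) = 0.52208
H(P) = 0.47215 + 0.06592 + 0.52208 = 1.06015 bits

log₂(3) = 1.58496 bits

D_KL(P||U) = 1.58496 - 1.06015 = 0.52481 ≈ 0.5248 bits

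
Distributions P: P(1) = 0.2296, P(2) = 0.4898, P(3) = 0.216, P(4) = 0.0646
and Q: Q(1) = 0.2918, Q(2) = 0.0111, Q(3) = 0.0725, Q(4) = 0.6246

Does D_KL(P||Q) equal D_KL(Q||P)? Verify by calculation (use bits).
D_KL(P||Q) = 2.7254 bits, D_KL(Q||P) = 1.9706 bits. No — D_KL(P||Q) ≠ D_KL(Q||P) for this pair.

D_KL(P||Q) = Σ P(x) log₂(P(x)/Q(x))

Computing term by term:
  P(1)·log₂(P(1)/Q(1)) = 0.2296·log₂(0.2296/0.2918) = -0.07941
  P(2)·log₂(P(2)/Q(2)) = 0.4898·log₂(0.4898/0.0111) = 2.67605
  P(3)·log₂(P(3)/Q(3)) = 0.216·log₂(0.216/0.0725) = 0.34020
  P(4)·log₂(P(4)/Q(4)) = 0.0646·log₂(0.0646/0.6246) = -0.21146

D_KL(P||Q) = -0.07941 + 2.67605 + 0.34020 - 0.21146 = 2.72538 ≈ 2.7254 bits

D_KL(Q||P) = Σ Q(x) log₂(Q(x)/P(x))

Computing term by term:
  Q(1)·log₂(Q(1)/P(1)) = 0.2918·log₂(0.2918/0.2296) = 0.10092
  Q(2)·log₂(Q(2)/P(2)) = 0.0111·log₂(0.0111/0.4898) = -0.06065
  Q(3)·log₂(Q(3)/P(3)) = 0.0725·log₂(0.0725/0.216) = -0.11419
  Q(4)·log₂(Q(4)/P(4)) = 0.6246·log₂(0.6246/0.0646) = 2.04452

D_KL(Q||P) = 0.10092 - 0.06065 - 0.11419 + 2.04452 = 1.97060 ≈ 1.9706 bits

These are NOT equal (difference: 0.7548 bits). KL divergence is asymmetric: D_KL(P||Q) ≠ D_KL(Q||P) in general.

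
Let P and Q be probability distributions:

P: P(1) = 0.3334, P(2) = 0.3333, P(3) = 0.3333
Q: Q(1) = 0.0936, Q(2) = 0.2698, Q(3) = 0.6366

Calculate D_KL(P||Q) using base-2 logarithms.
0.4015 bits

D_KL(P||Q) = Σ P(x) log₂(P(x)/Q(x))

Computing term by term:
  P(1)·log₂(P(1)/Q(1)) = 0.3334·log₂(0.3334/0.0936) = 0.61101
  P(2)·log₂(P(2)/Q(2)) = 0.3333·log₂(0.3333/0.2698) = 0.10163
  P(3)·log₂(P(3)/Q(3)) = 0.3333·log₂(0.3333/0.6366) = -0.31116

D_KL(P||Q) = 0.61101 + 0.10163 - 0.31116 = 0.40148 ≈ 0.4015 bits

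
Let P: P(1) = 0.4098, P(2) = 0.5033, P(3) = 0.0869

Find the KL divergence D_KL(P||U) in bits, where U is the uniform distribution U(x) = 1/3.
0.2527 bits

U(i) = 1/3 for all i

D_KL(P||U) = Σ P(x) log₂(P(x) / (1/3))
           = Σ P(x) log₂(P(x)) + log₂(3)
           = log₂(3) - H(P)

H(P) = -Σ P(x) log₂(P(x)):
  -P(1)·log₂(P(1)) = -(0.4098)·log₂(0.4098) = 0.52742
  -P(2)·log₂(P(2)) = -(0.5033)·log₂(0.5033) = 0.49852
  -P(3)·log₂(P(3)) = -(0.0869)·log₂(0.0869) = 0.30628
H(P) = 0.52742 + 0.49852 + 0.30628 = 1.33222 bits

log₂(3) = 1.58496 bits

D_KL(P||U) = 1.58496 - 1.33222 = 0.25274 ≈ 0.2527 bits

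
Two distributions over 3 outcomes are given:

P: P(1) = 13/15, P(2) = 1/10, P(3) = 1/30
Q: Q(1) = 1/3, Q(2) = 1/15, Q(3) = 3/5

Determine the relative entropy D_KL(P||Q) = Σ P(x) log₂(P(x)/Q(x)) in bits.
1.1142 bits

D_KL(P||Q) = Σ P(x) log₂(P(x)/Q(x))

Computing term by term:
  P(1)·log₂(P(1)/Q(1)) = (13/15)·log₂((13/15)/(1/3)) = 1.19471
  P(2)·log₂(P(2)/Q(2)) = (1/10)·log₂((1/10)/(1/15)) = 0.05850
  P(3)·log₂(P(3)/Q(3)) = (1/30)·log₂((1/30)/(3/5)) = -0.13900

D_KL(P||Q) = 1.19471 + 0.05850 - 0.13900 = 1.11421 ≈ 1.1142 bits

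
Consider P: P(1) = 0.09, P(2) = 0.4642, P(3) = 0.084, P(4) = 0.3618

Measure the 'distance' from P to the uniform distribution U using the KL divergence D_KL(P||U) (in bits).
0.3426 bits

U(i) = 1/4 for all i

D_KL(P||U) = Σ P(x) log₂(P(x) / (1/4))
           = Σ P(x) log₂(P(x)) + log₂(4)
           = log₂(4) - H(P)

H(P) = -Σ P(x) log₂(P(x)):
  -P(1)·log₂(P(1)) = -(0.09)·log₂(0.09) = 0.31265
  -P(2)·log₂(P(2)) = -(0.4642)·log₂(0.4642) = 0.51395
  -P(3)·log₂(P(3)) = -(0.084)·log₂(0.084) = 0.30017
  -P(4)·log₂(P(4)) = -(0.3618)·log₂(0.3618) = 0.53066
H(P) = 0.31265 + 0.51395 + 0.30017 + 0.53066 = 1.65743 bits

log₂(4) = 2.00000 bits

D_KL(P||U) = 2.00000 - 1.65743 = 0.34257 ≈ 0.3426 bits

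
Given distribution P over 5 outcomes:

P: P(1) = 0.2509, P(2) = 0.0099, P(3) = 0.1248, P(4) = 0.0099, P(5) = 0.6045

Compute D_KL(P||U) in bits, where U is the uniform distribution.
0.8759 bits

U(i) = 1/5 for all i

D_KL(P||U) = Σ P(x) log₂(P(x) / (1/5))
           = Σ P(x) log₂(P(x)) + log₂(5)
           = log₂(5) - H(P)

H(P) = -Σ P(x) log₂(P(x)):
  -P(1)·log₂(P(1)) = -(0.2509)·log₂(0.2509) = 0.50050
  -P(2)·log₂(P(2)) = -(0.0099)·log₂(0.0099) = 0.06592
  -P(3)·log₂(P(3)) = -(0.1248)·log₂(0.1248) = 0.37469
  -P(4)·log₂(P(4)) = -(0.0099)·log₂(0.0099) = 0.06592
  -P(5)·log₂(P(5)) = -(0.6045)·log₂(0.6045) = 0.43898
H(P) = 0.50050 + 0.06592 + 0.37469 + 0.06592 + 0.43898 = 1.44601 bits

log₂(5) = 2.32193 bits

D_KL(P||U) = 2.32193 - 1.44601 = 0.87592 ≈ 0.8759 bits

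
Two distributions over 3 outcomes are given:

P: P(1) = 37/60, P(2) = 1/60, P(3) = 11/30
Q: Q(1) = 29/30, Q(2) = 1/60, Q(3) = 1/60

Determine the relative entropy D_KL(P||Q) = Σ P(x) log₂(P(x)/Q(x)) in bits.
1.2352 bits

D_KL(P||Q) = Σ P(x) log₂(P(x)/Q(x))

Computing term by term:
  P(1)·log₂(P(1)/Q(1)) = (37/60)·log₂((37/60)/(29/30)) = -0.39993
  P(2)·log₂(P(2)/Q(2)) = (1/60)·log₂((1/60)/(1/60)) = 0.00000
  P(3)·log₂(P(3)/Q(3)) = (11/30)·log₂((11/30)/(1/60)) = 1.63512

D_KL(P||Q) = -0.39993 + 0.00000 + 1.63512 = 1.23519 ≈ 1.2352 bits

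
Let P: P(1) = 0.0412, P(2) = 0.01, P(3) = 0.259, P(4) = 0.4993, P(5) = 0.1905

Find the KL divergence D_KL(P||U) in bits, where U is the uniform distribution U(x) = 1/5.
0.6051 bits

U(i) = 1/5 for all i

D_KL(P||U) = Σ P(x) log₂(P(x) / (1/5))
           = Σ P(x) log₂(P(x)) + log₂(5)
           = log₂(5) - H(P)

H(P) = -Σ P(x) log₂(P(x)):
  -P(1)·log₂(P(1)) = -(0.0412)·log₂(0.0412) = 0.18957
  -P(2)·log₂(P(2)) = -(0.01)·log₂(0.01) = 0.06644
  -P(3)·log₂(P(3)) = -(0.259)·log₂(0.259) = 0.50478
  -P(4)·log₂(P(4)) = -(0.4993)·log₂(0.4993) = 0.50031
  -P(5)·log₂(P(5)) = -(0.1905)·log₂(0.1905) = 0.45570
H(P) = 0.18957 + 0.06644 + 0.50478 + 0.50031 + 0.45570 = 1.71680 bits

log₂(5) = 2.32193 bits

D_KL(P||U) = 2.32193 - 1.71680 = 0.60513 ≈ 0.6051 bits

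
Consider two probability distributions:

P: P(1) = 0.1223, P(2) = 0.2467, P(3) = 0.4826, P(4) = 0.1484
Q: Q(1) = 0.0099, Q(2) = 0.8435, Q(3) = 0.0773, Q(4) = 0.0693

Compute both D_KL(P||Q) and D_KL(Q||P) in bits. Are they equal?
D_KL(P||Q) = 1.4442 bits, D_KL(Q||P) = 1.1798 bits. No, they are not equal.

D_KL(P||Q) = Σ P(x) log₂(P(x)/Q(x))

Computing term by term:
  P(1)·log₂(P(1)/Q(1)) = 0.1223·log₂(0.1223/0.0099) = 0.44356
  P(2)·log₂(P(2)/Q(2)) = 0.2467·log₂(0.2467/0.8435) = -0.43755
  P(3)·log₂(P(3)/Q(3)) = 0.4826·log₂(0.4826/0.0773) = 1.27517
  P(4)·log₂(P(4)/Q(4)) = 0.1484·log₂(0.1484/0.0693) = 0.16303

D_KL(P||Q) = 0.44356 - 0.43755 + 1.27517 + 0.16303 = 1.44421 ≈ 1.4442 bits

D_KL(Q||P) = Σ Q(x) log₂(Q(x)/P(x))

Computing term by term:
  Q(1)·log₂(Q(1)/P(1)) = 0.0099·log₂(0.0099/0.1223) = -0.03591
  Q(2)·log₂(Q(2)/P(2)) = 0.8435·log₂(0.8435/0.2467) = 1.49606
  Q(3)·log₂(Q(3)/P(3)) = 0.0773·log₂(0.0773/0.4826) = -0.20425
  Q(4)·log₂(Q(4)/P(4)) = 0.0693·log₂(0.0693/0.1484) = -0.07613

D_KL(Q||P) = -0.03591 + 1.49606 - 0.20425 - 0.07613 = 1.17977 ≈ 1.1798 bits

These are NOT equal (difference: 0.2644 bits). KL divergence is asymmetric: D_KL(P||Q) ≠ D_KL(Q||P) in general.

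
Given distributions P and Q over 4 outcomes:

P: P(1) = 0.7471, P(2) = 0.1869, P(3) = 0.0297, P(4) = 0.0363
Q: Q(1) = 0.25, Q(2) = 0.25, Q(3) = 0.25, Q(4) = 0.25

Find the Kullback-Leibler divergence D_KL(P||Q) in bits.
0.9092 bits

D_KL(P||Q) = Σ P(x) log₂(P(x)/Q(x))

Computing term by term:
  P(1)·log₂(P(1)/Q(1)) = 0.7471·log₂(0.7471/0.25) = 1.17995
  P(2)·log₂(P(2)/Q(2)) = 0.1869·log₂(0.1869/0.25) = -0.07843
  P(3)·log₂(P(3)/Q(3)) = 0.0297·log₂(0.0297/0.25) = -0.09128
  P(4)·log₂(P(4)/Q(4)) = 0.0363·log₂(0.0363/0.25) = -0.10106

D_KL(P||Q) = 1.17995 - 0.07843 - 0.09128 - 0.10106 = 0.90918 ≈ 0.9092 bits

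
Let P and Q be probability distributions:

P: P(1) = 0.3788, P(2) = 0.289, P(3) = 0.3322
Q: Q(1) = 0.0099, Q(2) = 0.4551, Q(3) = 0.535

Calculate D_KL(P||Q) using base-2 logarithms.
1.5740 bits

D_KL(P||Q) = Σ P(x) log₂(P(x)/Q(x))

Computing term by term:
  P(1)·log₂(P(1)/Q(1)) = 0.3788·log₂(0.3788/0.0099) = 1.99168
  P(2)·log₂(P(2)/Q(2)) = 0.289·log₂(0.289/0.4551) = -0.18933
  P(3)·log₂(P(3)/Q(3)) = 0.3322·log₂(0.3322/0.535) = -0.22838

D_KL(P||Q) = 1.99168 - 0.18933 - 0.22838 = 1.57397 ≈ 1.5740 bits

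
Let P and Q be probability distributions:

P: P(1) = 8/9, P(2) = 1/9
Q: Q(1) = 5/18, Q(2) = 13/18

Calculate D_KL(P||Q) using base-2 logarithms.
1.1916 bits

D_KL(P||Q) = Σ P(x) log₂(P(x)/Q(x))

Computing term by term:
  P(1)·log₂(P(1)/Q(1)) = (8/9)·log₂((8/9)/(5/18)) = 1.49162
  P(2)·log₂(P(2)/Q(2)) = (1/9)·log₂((1/9)/(13/18)) = -0.30005

D_KL(P||Q) = 1.49162 - 0.30005 = 1.19157 ≈ 1.1916 bits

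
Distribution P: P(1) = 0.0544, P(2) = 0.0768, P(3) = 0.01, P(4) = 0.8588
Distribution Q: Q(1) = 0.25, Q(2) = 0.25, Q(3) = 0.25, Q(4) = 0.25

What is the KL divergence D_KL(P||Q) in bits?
1.2321 bits

D_KL(P||Q) = Σ P(x) log₂(P(x)/Q(x))

Computing term by term:
  P(1)·log₂(P(1)/Q(1)) = 0.0544·log₂(0.0544/0.25) = -0.11969
  P(2)·log₂(P(2)/Q(2)) = 0.0768·log₂(0.0768/0.25) = -0.13077
  P(3)·log₂(P(3)/Q(3)) = 0.01·log₂(0.01/0.25) = -0.04644
  P(4)·log₂(P(4)/Q(4)) = 0.8588·log₂(0.8588/0.25) = 1.52900

D_KL(P||Q) = -0.11969 - 0.13077 - 0.04644 + 1.52900 = 1.23210 ≈ 1.2321 bits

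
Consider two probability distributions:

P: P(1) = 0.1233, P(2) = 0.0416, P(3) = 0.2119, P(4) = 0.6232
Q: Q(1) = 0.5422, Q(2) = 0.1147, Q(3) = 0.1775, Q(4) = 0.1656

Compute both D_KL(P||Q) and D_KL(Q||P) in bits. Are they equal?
D_KL(P||Q) = 0.9214 bits, D_KL(Q||P) = 0.9643 bits. No, they are not equal.

D_KL(P||Q) = Σ P(x) log₂(P(x)/Q(x))

Computing term by term:
  P(1)·log₂(P(1)/Q(1)) = 0.1233·log₂(0.1233/0.5422) = -0.26345
  P(2)·log₂(P(2)/Q(2)) = 0.0416·log₂(0.0416/0.1147) = -0.06087
  P(3)·log₂(P(3)/Q(3)) = 0.2119·log₂(0.2119/0.1775) = 0.05415
  P(4)·log₂(P(4)/Q(4)) = 0.6232·log₂(0.6232/0.1656) = 1.19155

D_KL(P||Q) = -0.26345 - 0.06087 + 0.05415 + 1.19155 = 0.92138 ≈ 0.9214 bits

D_KL(Q||P) = Σ Q(x) log₂(Q(x)/P(x))

Computing term by term:
  Q(1)·log₂(Q(1)/P(1)) = 0.5422·log₂(0.5422/0.1233) = 1.15849
  Q(2)·log₂(Q(2)/P(2)) = 0.1147·log₂(0.1147/0.0416) = 0.16783
  Q(3)·log₂(Q(3)/P(3)) = 0.1775·log₂(0.1775/0.2119) = -0.04536
  Q(4)·log₂(Q(4)/P(4)) = 0.1656·log₂(0.1656/0.6232) = -0.31663

D_KL(Q||P) = 1.15849 + 0.16783 - 0.04536 - 0.31663 = 0.96433 ≈ 0.9643 bits

These are NOT equal (difference: 0.0429 bits). KL divergence is asymmetric: D_KL(P||Q) ≠ D_KL(Q||P) in general.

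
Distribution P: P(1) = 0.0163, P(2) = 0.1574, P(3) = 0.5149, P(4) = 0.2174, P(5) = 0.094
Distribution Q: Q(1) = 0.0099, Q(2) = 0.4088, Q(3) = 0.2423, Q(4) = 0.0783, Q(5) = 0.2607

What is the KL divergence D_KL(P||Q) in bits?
0.5369 bits

D_KL(P||Q) = Σ P(x) log₂(P(x)/Q(x))

Computing term by term:
  P(1)·log₂(P(1)/Q(1)) = 0.0163·log₂(0.0163/0.0099) = 0.01173
  P(2)·log₂(P(2)/Q(2)) = 0.1574·log₂(0.1574/0.4088) = -0.21673
  P(3)·log₂(P(3)/Q(3)) = 0.5149·log₂(0.5149/0.2423) = 0.55995
  P(4)·log₂(P(4)/Q(4)) = 0.2174·log₂(0.2174/0.0783) = 0.32029
  P(5)·log₂(P(5)/Q(5)) = 0.094·log₂(0.094/0.2607) = -0.13834

D_KL(P||Q) = 0.01173 - 0.21673 + 0.55995 + 0.32029 - 0.13834 = 0.53690 ≈ 0.5369 bits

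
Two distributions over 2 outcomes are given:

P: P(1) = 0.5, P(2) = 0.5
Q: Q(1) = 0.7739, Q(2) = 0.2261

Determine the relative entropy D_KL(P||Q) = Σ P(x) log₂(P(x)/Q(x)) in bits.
0.2574 bits

D_KL(P||Q) = Σ P(x) log₂(P(x)/Q(x))

Computing term by term:
  P(1)·log₂(P(1)/Q(1)) = 0.5·log₂(0.5/0.7739) = -0.31511
  P(2)·log₂(P(2)/Q(2)) = 0.5·log₂(0.5/0.2261) = 0.57248

D_KL(P||Q) = -0.31511 + 0.57248 = 0.25737 ≈ 0.2574 bits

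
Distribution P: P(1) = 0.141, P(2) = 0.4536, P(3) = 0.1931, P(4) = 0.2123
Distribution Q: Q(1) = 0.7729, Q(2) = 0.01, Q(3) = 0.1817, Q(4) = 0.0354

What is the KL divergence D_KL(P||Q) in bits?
2.7158 bits

D_KL(P||Q) = Σ P(x) log₂(P(x)/Q(x))

Computing term by term:
  P(1)·log₂(P(1)/Q(1)) = 0.141·log₂(0.141/0.7729) = -0.34610
  P(2)·log₂(P(2)/Q(2)) = 0.4536·log₂(0.4536/0.01) = 2.49632
  P(3)·log₂(P(3)/Q(3)) = 0.1931·log₂(0.1931/0.1817) = 0.01695
  P(4)·log₂(P(4)/Q(4)) = 0.2123·log₂(0.2123/0.0354) = 0.54864

D_KL(P||Q) = -0.34610 + 2.49632 + 0.01695 + 0.54864 = 2.71581 ≈ 2.7158 bits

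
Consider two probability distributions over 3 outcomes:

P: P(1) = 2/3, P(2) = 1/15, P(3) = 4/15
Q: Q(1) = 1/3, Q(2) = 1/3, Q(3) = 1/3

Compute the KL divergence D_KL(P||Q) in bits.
0.4260 bits

D_KL(P||Q) = Σ P(x) log₂(P(x)/Q(x))

Computing term by term:
  P(1)·log₂(P(1)/Q(1)) = (2/3)·log₂((2/3)/(1/3)) = 0.66667
  P(2)·log₂(P(2)/Q(2)) = (1/15)·log₂((1/15)/(1/3)) = -0.15480
  P(3)·log₂(P(3)/Q(3)) = (4/15)·log₂((4/15)/(1/3)) = -0.08585

D_KL(P||Q) = 0.66667 - 0.15480 - 0.08585 = 0.42602 ≈ 0.4260 bits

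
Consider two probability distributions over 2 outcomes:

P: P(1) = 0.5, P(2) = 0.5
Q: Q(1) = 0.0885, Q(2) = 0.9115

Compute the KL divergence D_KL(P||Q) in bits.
0.8159 bits

D_KL(P||Q) = Σ P(x) log₂(P(x)/Q(x))

Computing term by term:
  P(1)·log₂(P(1)/Q(1)) = 0.5·log₂(0.5/0.0885) = 1.24909
  P(2)·log₂(P(2)/Q(2)) = 0.5·log₂(0.5/0.9115) = -0.43316

D_KL(P||Q) = 1.24909 - 0.43316 = 0.81593 ≈ 0.8159 bits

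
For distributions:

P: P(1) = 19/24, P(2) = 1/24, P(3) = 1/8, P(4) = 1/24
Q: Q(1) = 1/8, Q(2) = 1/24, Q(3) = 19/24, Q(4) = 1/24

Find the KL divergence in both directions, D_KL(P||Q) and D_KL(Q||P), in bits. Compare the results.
D_KL(P||Q) = 1.7753 bits, D_KL(Q||P) = 1.7753 bits. The two directions give exactly the same value for this pair.

D_KL(P||Q) = Σ P(x) log₂(P(x)/Q(x))

Computing term by term:
  P(1)·log₂(P(1)/Q(1)) = (19/24)·log₂((19/24)/(1/8)) = 2.10818
  P(2)·log₂(P(2)/Q(2)) = (1/24)·log₂((1/24)/(1/24)) = 0.00000
  P(3)·log₂(P(3)/Q(3)) = (1/8)·log₂((1/8)/(19/24)) = -0.33287
  P(4)·log₂(P(4)/Q(4)) = (1/24)·log₂((1/24)/(1/24)) = 0.00000

D_KL(P||Q) = 2.10818 + 0.00000 - 0.33287 + 0.00000 = 1.77531 ≈ 1.7753 bits

D_KL(Q||P) = Σ Q(x) log₂(Q(x)/P(x))

Computing term by term:
  Q(1)·log₂(Q(1)/P(1)) = (1/8)·log₂((1/8)/(19/24)) = -0.33287
  Q(2)·log₂(Q(2)/P(2)) = (1/24)·log₂((1/24)/(1/24)) = 0.00000
  Q(3)·log₂(Q(3)/P(3)) = (19/24)·log₂((19/24)/(1/8)) = 2.10818
  Q(4)·log₂(Q(4)/P(4)) = (1/24)·log₂((1/24)/(1/24)) = 0.00000

D_KL(Q||P) = -0.33287 + 0.00000 + 2.10818 + 0.00000 = 1.77531 ≈ 1.7753 bits

These ARE equal here. Q is P with outcomes relabeled (Q(1) = P(3), Q(2) = P(4), Q(3) = P(1), Q(4) = P(2)) by a relabeling that is its own inverse, so the two sums contain exactly the same terms in a different order. This is a special case — KL divergence is not symmetric in general: D_KL(P||Q) ≠ D_KL(Q||P) for most P, Q.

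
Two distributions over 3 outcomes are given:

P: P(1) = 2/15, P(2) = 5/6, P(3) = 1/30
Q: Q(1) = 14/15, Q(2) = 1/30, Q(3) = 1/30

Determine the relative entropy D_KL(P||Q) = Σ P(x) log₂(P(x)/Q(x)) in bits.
3.4956 bits

D_KL(P||Q) = Σ P(x) log₂(P(x)/Q(x))

Computing term by term:
  P(1)·log₂(P(1)/Q(1)) = (2/15)·log₂((2/15)/(14/15)) = -0.37431
  P(2)·log₂(P(2)/Q(2)) = (5/6)·log₂((5/6)/(1/30)) = 3.86988
  P(3)·log₂(P(3)/Q(3)) = (1/30)·log₂((1/30)/(1/30)) = 0.00000

D_KL(P||Q) = -0.37431 + 3.86988 + 0.00000 = 3.49557 ≈ 3.4956 bits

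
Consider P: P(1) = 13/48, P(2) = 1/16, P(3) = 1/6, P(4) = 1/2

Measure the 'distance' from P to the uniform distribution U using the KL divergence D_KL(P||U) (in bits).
0.3088 bits

U(i) = 1/4 for all i

D_KL(P||U) = Σ P(x) log₂(P(x) / (1/4))
           = Σ P(x) log₂(P(x)) + log₂(4)
           = log₂(4) - H(P)

H(P) = -Σ P(x) log₂(P(x)):
  -P(1)·log₂(P(1)) = -(13/48)·log₂(13/48) = 0.51039
  -P(2)·log₂(P(2)) = -(1/16)·log₂(1/16) = 0.25000
  -P(3)·log₂(P(3)) = -(1/6)·log₂(1/6) = 0.43083
  -P(4)·log₂(P(4)) = -(1/2)·log₂(1/2) = 0.50000
H(P) = 0.51039 + 0.25000 + 0.43083 + 0.50000 = 1.69122 bits

log₂(4) = 2.00000 bits

D_KL(P||U) = 2.00000 - 1.69122 = 0.30878 ≈ 0.3088 bits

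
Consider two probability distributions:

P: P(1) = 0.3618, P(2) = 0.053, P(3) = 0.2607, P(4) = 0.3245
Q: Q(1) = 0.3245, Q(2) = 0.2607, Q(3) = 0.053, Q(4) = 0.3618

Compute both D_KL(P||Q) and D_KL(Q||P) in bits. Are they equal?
D_KL(P||Q) = 0.4832 bits, D_KL(Q||P) = 0.4832 bits. Yes, in this case they are equal (although KL divergence is not symmetric in general).

D_KL(P||Q) = Σ P(x) log₂(P(x)/Q(x))

Computing term by term:
  P(1)·log₂(P(1)/Q(1)) = 0.3618·log₂(0.3618/0.3245) = 0.05679
  P(2)·log₂(P(2)/Q(2)) = 0.053·log₂(0.053/0.2607) = -0.12181
  P(3)·log₂(P(3)/Q(3)) = 0.2607·log₂(0.2607/0.053) = 0.59917
  P(4)·log₂(P(4)/Q(4)) = 0.3245·log₂(0.3245/0.3618) = -0.05094

D_KL(P||Q) = 0.05679 - 0.12181 + 0.59917 - 0.05094 = 0.48321 ≈ 0.4832 bits

D_KL(Q||P) = Σ Q(x) log₂(Q(x)/P(x))

Computing term by term:
  Q(1)·log₂(Q(1)/P(1)) = 0.3245·log₂(0.3245/0.3618) = -0.05094
  Q(2)·log₂(Q(2)/P(2)) = 0.2607·log₂(0.2607/0.053) = 0.59917
  Q(3)·log₂(Q(3)/P(3)) = 0.053·log₂(0.053/0.2607) = -0.12181
  Q(4)·log₂(Q(4)/P(4)) = 0.3618·log₂(0.3618/0.3245) = 0.05679

D_KL(Q||P) = -0.05094 + 0.59917 - 0.12181 + 0.05679 = 0.48321 ≈ 0.4832 bits

These ARE equal here. Q is P with outcomes relabeled (Q(1) = P(4), Q(2) = P(3), Q(3) = P(2), Q(4) = P(1)) by a relabeling that is its own inverse, so the two sums contain exactly the same terms in a different order. This is a special case — KL divergence is not symmetric in general: D_KL(P||Q) ≠ D_KL(Q||P) for most P, Q.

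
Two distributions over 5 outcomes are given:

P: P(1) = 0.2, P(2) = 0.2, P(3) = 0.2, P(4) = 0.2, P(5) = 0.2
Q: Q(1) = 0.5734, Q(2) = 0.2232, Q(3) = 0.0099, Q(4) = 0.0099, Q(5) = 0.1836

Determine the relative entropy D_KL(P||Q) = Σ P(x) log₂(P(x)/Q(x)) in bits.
1.4237 bits

D_KL(P||Q) = Σ P(x) log₂(P(x)/Q(x))

Computing term by term:
  P(1)·log₂(P(1)/Q(1)) = 0.2·log₂(0.2/0.5734) = -0.30391
  P(2)·log₂(P(2)/Q(2)) = 0.2·log₂(0.2/0.2232) = -0.03167
  P(3)·log₂(P(3)/Q(3)) = 0.2·log₂(0.2/0.0099) = 0.86729
  P(4)·log₂(P(4)/Q(4)) = 0.2·log₂(0.2/0.0099) = 0.86729
  P(5)·log₂(P(5)/Q(5)) = 0.2·log₂(0.2/0.1836) = 0.02469

D_KL(P||Q) = -0.30391 - 0.03167 + 0.86729 + 0.86729 + 0.02469 = 1.42369 ≈ 1.4237 bits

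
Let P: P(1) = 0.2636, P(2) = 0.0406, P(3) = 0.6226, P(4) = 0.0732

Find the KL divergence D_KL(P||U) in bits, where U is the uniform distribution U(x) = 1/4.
0.6035 bits

U(i) = 1/4 for all i

D_KL(P||U) = Σ P(x) log₂(P(x) / (1/4))
           = Σ P(x) log₂(P(x)) + log₂(4)
           = log₂(4) - H(P)

H(P) = -Σ P(x) log₂(P(x)):
  -P(1)·log₂(P(1)) = -(0.2636)·log₂(0.2636) = 0.50706
  -P(2)·log₂(P(2)) = -(0.0406)·log₂(0.0406) = 0.18767
  -P(3)·log₂(P(3)) = -(0.6226)·log₂(0.6226) = 0.42562
  -P(4)·log₂(P(4)) = -(0.0732)·log₂(0.0732) = 0.27611
H(P) = 0.50706 + 0.18767 + 0.42562 + 0.27611 = 1.39646 bits

log₂(4) = 2.00000 bits

D_KL(P||U) = 2.00000 - 1.39646 = 0.60354 ≈ 0.6035 bits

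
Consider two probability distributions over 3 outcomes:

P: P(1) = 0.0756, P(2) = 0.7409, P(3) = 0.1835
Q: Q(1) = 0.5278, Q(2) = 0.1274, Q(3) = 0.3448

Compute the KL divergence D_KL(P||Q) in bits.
1.5029 bits

D_KL(P||Q) = Σ P(x) log₂(P(x)/Q(x))

Computing term by term:
  P(1)·log₂(P(1)/Q(1)) = 0.0756·log₂(0.0756/0.5278) = -0.21195
  P(2)·log₂(P(2)/Q(2)) = 0.7409·log₂(0.7409/0.1274) = 1.88182
  P(3)·log₂(P(3)/Q(3)) = 0.1835·log₂(0.1835/0.3448) = -0.16698

D_KL(P||Q) = -0.21195 + 1.88182 - 0.16698 = 1.50289 ≈ 1.5029 bits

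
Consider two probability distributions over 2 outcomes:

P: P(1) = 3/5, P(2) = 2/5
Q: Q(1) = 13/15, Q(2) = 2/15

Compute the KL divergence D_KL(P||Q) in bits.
0.3157 bits

D_KL(P||Q) = Σ P(x) log₂(P(x)/Q(x))

Computing term by term:
  P(1)·log₂(P(1)/Q(1)) = (3/5)·log₂((3/5)/(13/15)) = -0.31831
  P(2)·log₂(P(2)/Q(2)) = (2/5)·log₂((2/5)/(2/15)) = 0.63399

D_KL(P||Q) = -0.31831 + 0.63399 = 0.31568 ≈ 0.3157 bits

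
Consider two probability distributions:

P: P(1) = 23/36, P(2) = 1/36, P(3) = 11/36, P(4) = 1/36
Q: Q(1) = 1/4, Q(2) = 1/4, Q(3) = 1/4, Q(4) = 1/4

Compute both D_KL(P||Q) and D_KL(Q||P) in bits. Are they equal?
D_KL(P||Q) = 0.7772 bits, D_KL(Q||P) = 1.1742 bits. No, they are not equal.

D_KL(P||Q) = Σ P(x) log₂(P(x)/Q(x))

Computing term by term:
  P(1)·log₂(P(1)/Q(1)) = (23/36)·log₂((23/36)/(1/4)) = 0.86482
  P(2)·log₂(P(2)/Q(2)) = (1/36)·log₂((1/36)/(1/4)) = -0.08805
  P(3)·log₂(P(3)/Q(3)) = (11/36)·log₂((11/36)/(1/4)) = 0.08846
  P(4)·log₂(P(4)/Q(4)) = (1/36)·log₂((1/36)/(1/4)) = -0.08805

D_KL(P||Q) = 0.86482 - 0.08805 + 0.08846 - 0.08805 = 0.77718 ≈ 0.7772 bits

D_KL(Q||P) = Σ Q(x) log₂(Q(x)/P(x))

Computing term by term:
  Q(1)·log₂(Q(1)/P(1)) = (1/4)·log₂((1/4)/(23/36)) = -0.33841
  Q(2)·log₂(Q(2)/P(2)) = (1/4)·log₂((1/4)/(1/36)) = 0.79248
  Q(3)·log₂(Q(3)/P(3)) = (1/4)·log₂((1/4)/(11/36)) = -0.07238
  Q(4)·log₂(Q(4)/P(4)) = (1/4)·log₂((1/4)/(1/36)) = 0.79248

D_KL(Q||P) = -0.33841 + 0.79248 - 0.07238 + 0.79248 = 1.17417 ≈ 1.1742 bits

These are NOT equal (difference: 0.3970 bits). KL divergence is asymmetric: D_KL(P||Q) ≠ D_KL(Q||P) in general.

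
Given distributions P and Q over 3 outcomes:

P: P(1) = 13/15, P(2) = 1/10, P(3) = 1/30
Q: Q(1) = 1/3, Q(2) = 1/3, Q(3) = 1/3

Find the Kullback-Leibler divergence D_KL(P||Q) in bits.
0.9103 bits

D_KL(P||Q) = Σ P(x) log₂(P(x)/Q(x))

Computing term by term:
  P(1)·log₂(P(1)/Q(1)) = (13/15)·log₂((13/15)/(1/3)) = 1.19471
  P(2)·log₂(P(2)/Q(2)) = (1/10)·log₂((1/10)/(1/3)) = -0.17370
  P(3)·log₂(P(3)/Q(3)) = (1/30)·log₂((1/30)/(1/3)) = -0.11073

D_KL(P||Q) = 1.19471 - 0.17370 - 0.11073 = 0.91028 ≈ 0.9103 bits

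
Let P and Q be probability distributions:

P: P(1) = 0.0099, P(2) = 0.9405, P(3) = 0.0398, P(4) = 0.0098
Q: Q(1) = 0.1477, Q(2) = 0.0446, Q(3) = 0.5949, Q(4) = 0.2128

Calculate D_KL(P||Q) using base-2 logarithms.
3.8992 bits

D_KL(P||Q) = Σ P(x) log₂(P(x)/Q(x))

Computing term by term:
  P(1)·log₂(P(1)/Q(1)) = 0.0099·log₂(0.0099/0.1477) = -0.03860
  P(2)·log₂(P(2)/Q(2)) = 0.9405·log₂(0.9405/0.0446) = 4.13661
  P(3)·log₂(P(3)/Q(3)) = 0.0398·log₂(0.0398/0.5949) = -0.15529
  P(4)·log₂(P(4)/Q(4)) = 0.0098·log₂(0.0098/0.2128) = -0.04352

D_KL(P||Q) = -0.03860 + 4.13661 - 0.15529 - 0.04352 = 3.89920 ≈ 3.8992 bits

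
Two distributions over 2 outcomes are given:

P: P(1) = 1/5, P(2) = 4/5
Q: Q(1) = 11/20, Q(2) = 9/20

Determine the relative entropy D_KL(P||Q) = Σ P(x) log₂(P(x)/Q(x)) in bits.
0.3722 bits

D_KL(P||Q) = Σ P(x) log₂(P(x)/Q(x))

Computing term by term:
  P(1)·log₂(P(1)/Q(1)) = (1/5)·log₂((1/5)/(11/20)) = -0.29189
  P(2)·log₂(P(2)/Q(2)) = (4/5)·log₂((4/5)/(9/20)) = 0.66406

D_KL(P||Q) = -0.29189 + 0.66406 = 0.37217 ≈ 0.3722 bits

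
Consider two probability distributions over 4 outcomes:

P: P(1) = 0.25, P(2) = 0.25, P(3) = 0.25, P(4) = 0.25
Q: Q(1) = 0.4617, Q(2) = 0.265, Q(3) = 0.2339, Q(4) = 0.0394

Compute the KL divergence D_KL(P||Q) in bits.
0.4482 bits

D_KL(P||Q) = Σ P(x) log₂(P(x)/Q(x))

Computing term by term:
  P(1)·log₂(P(1)/Q(1)) = 0.25·log₂(0.25/0.4617) = -0.22126
  P(2)·log₂(P(2)/Q(2)) = 0.25·log₂(0.25/0.265) = -0.02102
  P(3)·log₂(P(3)/Q(3)) = 0.25·log₂(0.25/0.2339) = 0.02401
  P(4)·log₂(P(4)/Q(4)) = 0.25·log₂(0.25/0.0394) = 0.66642

D_KL(P||Q) = -0.22126 - 0.02102 + 0.02401 + 0.66642 = 0.44815 ≈ 0.4482 bits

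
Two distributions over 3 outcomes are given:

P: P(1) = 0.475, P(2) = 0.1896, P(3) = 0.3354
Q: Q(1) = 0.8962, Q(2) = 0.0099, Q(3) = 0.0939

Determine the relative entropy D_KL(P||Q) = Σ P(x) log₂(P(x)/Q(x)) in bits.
0.9886 bits

D_KL(P||Q) = Σ P(x) log₂(P(x)/Q(x))

Computing term by term:
  P(1)·log₂(P(1)/Q(1)) = 0.475·log₂(0.475/0.8962) = -0.43505
  P(2)·log₂(P(2)/Q(2)) = 0.1896·log₂(0.1896/0.0099) = 0.80758
  P(3)·log₂(P(3)/Q(3)) = 0.3354·log₂(0.3354/0.0939) = 0.61602

D_KL(P||Q) = -0.43505 + 0.80758 + 0.61602 = 0.98855 ≈ 0.9886 bits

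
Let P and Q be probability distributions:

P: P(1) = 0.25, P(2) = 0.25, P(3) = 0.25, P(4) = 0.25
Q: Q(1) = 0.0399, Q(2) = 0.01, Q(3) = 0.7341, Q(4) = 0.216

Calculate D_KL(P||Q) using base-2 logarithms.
1.4870 bits

D_KL(P||Q) = Σ P(x) log₂(P(x)/Q(x))

Computing term by term:
  P(1)·log₂(P(1)/Q(1)) = 0.25·log₂(0.25/0.0399) = 0.66187
  P(2)·log₂(P(2)/Q(2)) = 0.25·log₂(0.25/0.01) = 1.16096
  P(3)·log₂(P(3)/Q(3)) = 0.25·log₂(0.25/0.7341) = -0.38851
  P(4)·log₂(P(4)/Q(4)) = 0.25·log₂(0.25/0.216) = 0.05272

D_KL(P||Q) = 0.66187 + 1.16096 - 0.38851 + 0.05272 = 1.48704 ≈ 1.4870 bits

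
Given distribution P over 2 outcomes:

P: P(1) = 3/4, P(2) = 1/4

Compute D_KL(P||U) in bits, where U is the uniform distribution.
0.1887 bits

U(i) = 1/2 for all i

D_KL(P||U) = Σ P(x) log₂(P(x) / (1/2))
           = Σ P(x) log₂(P(x)) + log₂(2)
           = log₂(2) - H(P)

H(P) = -Σ P(x) log₂(P(x)):
  -P(1)·log₂(P(1)) = -(3/4)·log₂(3/4) = 0.31128
  -P(2)·log₂(P(2)) = -(1/4)·log₂(1/4) = 0.50000
H(P) = 0.31128 + 0.50000 = 0.81128 bits

log₂(2) = 1.00000 bits

D_KL(P||U) = 1.00000 - 0.81128 = 0.18872 ≈ 0.1887 bits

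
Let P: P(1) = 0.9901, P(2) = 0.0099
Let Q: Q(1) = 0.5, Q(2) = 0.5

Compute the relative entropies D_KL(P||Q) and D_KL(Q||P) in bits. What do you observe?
D_KL(P||Q) = 0.9199 bits, D_KL(Q||P) = 2.3364 bits. The two directions give different values (D_KL(Q||P) exceeds D_KL(P||Q) by 1.4165 bits): KL divergence is asymmetric.

D_KL(P||Q) = Σ P(x) log₂(P(x)/Q(x))

Computing term by term:
  P(1)·log₂(P(1)/Q(1)) = 0.9901·log₂(0.9901/0.5) = 0.97589
  P(2)·log₂(P(2)/Q(2)) = 0.0099·log₂(0.0099/0.5) = -0.05602

D_KL(P||Q) = 0.97589 - 0.05602 = 0.91987 ≈ 0.9199 bits

D_KL(Q||P) = Σ Q(x) log₂(Q(x)/P(x))

Computing term by term:
  Q(1)·log₂(Q(1)/P(1)) = 0.5·log₂(0.5/0.9901) = -0.49282
  Q(2)·log₂(Q(2)/P(2)) = 0.5·log₂(0.5/0.0099) = 2.82918

D_KL(Q||P) = -0.49282 + 2.82918 = 2.33636 ≈ 2.3364 bits

These are NOT equal (difference: 1.4165 bits). KL divergence is asymmetric: D_KL(P||Q) ≠ D_KL(Q||P) in general.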